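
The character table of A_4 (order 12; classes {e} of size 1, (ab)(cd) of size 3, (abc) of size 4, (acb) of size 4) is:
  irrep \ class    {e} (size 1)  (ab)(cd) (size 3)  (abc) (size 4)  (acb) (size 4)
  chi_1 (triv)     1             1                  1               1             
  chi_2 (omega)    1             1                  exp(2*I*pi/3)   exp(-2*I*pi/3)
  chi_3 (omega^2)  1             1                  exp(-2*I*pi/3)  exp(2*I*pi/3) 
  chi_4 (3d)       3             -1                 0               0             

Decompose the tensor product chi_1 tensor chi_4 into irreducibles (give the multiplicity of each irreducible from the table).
chi_1 tensor chi_4 = chi_4 (all other irreducibles have multiplicity 0).

Why: The character of a tensor product is the pointwise product (chi_1 * chi_4)(C) = chi_1(C) * chi_4(C):
  {e}: (1)*(3), (ab)(cd): (1)*(-1), (abc): (1)*(0), (acb): (1)*(0)
so (chi_1 * chi_4) takes values
  {e} -> 3, (ab)(cd) -> -1, (abc) -> 0, (acb) -> 0.
Now take the inner product of this character with each irreducible chi from the table, <chi_1*chi_4, chi> = (1/12) sum_C |C| (chi_1*chi_4)(C) conj(chi(C)):
  <chi_1*chi_4, chi_1> = (1/12)[1*(3)*conj(1) + 3*(-1)*conj(1) + 4*(0)*conj(1) + 4*(0)*conj(1)]
      = (1/12)[(3) + (-3) + (0) + (0)] = 0/12 = 0
  <chi_1*chi_4, chi_2> = (1/12)[1*(3)*conj(1) + 3*(-1)*conj(1) + 4*(0)*conj(exp(2*I*pi/3)) + 4*(0)*conj(exp(-2*I*pi/3))]
      = (1/12)[(3) + (-3) + (0) + (0)] = 0/12 = 0
  <chi_1*chi_4, chi_3> = (1/12)[1*(3)*conj(1) + 3*(-1)*conj(1) + 4*(0)*conj(exp(-2*I*pi/3)) + 4*(0)*conj(exp(2*I*pi/3))]
      = (1/12)[(3) + (-3) + (0) + (0)] = 0/12 = 0
  <chi_1*chi_4, chi_4> = (1/12)[1*(3)*conj(3) + 3*(-1)*conj(-1) + 4*(0)*conj(0) + 4*(0)*conj(0)]
      = (1/12)[(9) + (3) + (0) + (0)] = 12/12 = 1
(Exp terms are combined using exp(i*s)*conj(exp(i*t)) = exp(i*(s-t)), and sums of them are collapsed using the identity that for every m > 1 the m distinct m-th roots of unity sum to 0, e.g. 1 + exp(2*I*pi/3) + exp(-2*I*pi/3) = 0.)
Hence the multiplicities are chi_4: 1. Dimension check: dim(chi_1)*dim(chi_4) = 1*3 = 3 and sum (mult * dim) = 1*3 = 3.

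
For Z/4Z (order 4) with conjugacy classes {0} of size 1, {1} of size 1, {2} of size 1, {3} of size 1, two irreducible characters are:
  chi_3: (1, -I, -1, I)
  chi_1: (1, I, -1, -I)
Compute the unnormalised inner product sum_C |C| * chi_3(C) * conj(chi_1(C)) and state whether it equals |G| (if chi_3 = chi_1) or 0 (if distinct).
Sum = 0; so <chi_3, chi_1> = 0 (distinct irreducibles are orthogonal).

Working: Compute term by term over conjugacy classes (|C| * chi_3(C) * conj(chi_1(C))):
  1*(1)*conj(1) + 1*(-I)*conj(I) + 1*(-1)*conj(-1) + 1*(I)*conj(-I)
  = (1) + (-1) + (1) + (-1)
  = 0.
(Exp terms are combined using exp(i*s)*conj(exp(i*t)) = exp(i*(s-t)), and sums of them are collapsed using the identity that for every m > 1 the m distinct m-th roots of unity sum to 0, e.g. 1 + exp(2*I*pi/3) + exp(-2*I*pi/3) = 0.)
Dividing by |G| = 4 gives 0/4 = 0, matching the row-orthogonality relation <chi_3, chi_1> = [chi_3 = chi_1].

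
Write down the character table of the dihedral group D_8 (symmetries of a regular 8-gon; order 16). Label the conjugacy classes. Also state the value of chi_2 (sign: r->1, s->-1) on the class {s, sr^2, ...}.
Conjugacy classes: {e} of size 1, {r^4} of size 1, {r^1, r^7} of size 2, {r^2, r^6} of size 2, {r^3, r^5} of size 2, {s, sr^2, ...} of size 4, {sr, sr^3, ...} of size 4.
Character table:
  irrep \ class              {e} (size 1)  {r^4} (size 1)  {r^1, r^7} (size 2)  {r^2, r^6} (size 2)  {r^3, r^5} (size 2)  {s, sr^2, ...} (size 4)  {sr, sr^3, ...} (size 4)
  chi_1 (triv)               1             1               1                    1                    1                    1                        1                       
  chi_2 (sign: r->1, s->-1)  1             1               1                    1                    1                    -1                       -1                      
  chi_3 (r->-1, s->1)        1             1               -1                   1                    -1                   1                        -1                      
  chi_4 (r->-1, s->-1)       1             1               -1                   1                    -1                   -1                       1                       
  chi_5 (2d, j=1)            2             -2              sqrt(2)              0                    -sqrt(2)             0                        0                       
  chi_6 (2d, j=2)            2             2               0                    -2                   0                    0                        0                       
  chi_7 (2d, j=3)            2             -2              -sqrt(2)             0                    sqrt(2)              0                        0                       

Spot check: chi_2 (sign: r->1, s->-1) on {s, sr^2, ...} = -1.

Justification: D_8 has order 2*8 = 16 with 7 conjugacy classes, hence 7 irreducibles. Sum of squared dims 1 + 1 + 1 + 1 + 4 + 4 + 4 = 16 = |G|. Linear characters come from the abelianisation; the 2-dimensional irreps have character r^k -> 2*cos(2*pi*j*k/8), reflections -> 0.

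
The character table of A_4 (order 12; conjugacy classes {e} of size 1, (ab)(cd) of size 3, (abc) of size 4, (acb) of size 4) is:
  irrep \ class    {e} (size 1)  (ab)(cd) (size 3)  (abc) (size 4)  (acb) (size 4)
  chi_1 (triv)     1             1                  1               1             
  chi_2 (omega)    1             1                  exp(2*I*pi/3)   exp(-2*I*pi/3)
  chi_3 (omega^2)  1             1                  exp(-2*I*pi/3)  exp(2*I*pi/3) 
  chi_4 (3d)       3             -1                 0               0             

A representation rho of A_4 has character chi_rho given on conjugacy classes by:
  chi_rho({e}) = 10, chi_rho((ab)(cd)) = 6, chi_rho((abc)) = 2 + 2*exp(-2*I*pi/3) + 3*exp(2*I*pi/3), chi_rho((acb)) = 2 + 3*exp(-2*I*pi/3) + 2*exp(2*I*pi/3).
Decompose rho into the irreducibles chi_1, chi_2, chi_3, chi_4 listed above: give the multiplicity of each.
Multiplicities: chi_1: 2, chi_2: 3, chi_3: 2, chi_4: 1.

Argument: Use <chi_rho, chi> = (1/|G|) sum_C |C| * chi_rho(C) * conj(chi(C)) with |G| = 12 for each irreducible chi in the table:
  <chi_rho, chi_1> = (1/12)[1*(10)*conj(1) + 3*(6)*conj(1) + 4*(2 + 2*exp(-2*I*pi/3) + 3*exp(2*I*pi/3))*conj(1) + 4*(2 + 3*exp(-2*I*pi/3) + 2*exp(2*I*pi/3))*conj(1)]
      = (1/12)[(10) + (18) + (8 + 8*exp(-2*I*pi/3) + 12*exp(2*I*pi/3)) + (8 + 12*exp(-2*I*pi/3) + 8*exp(2*I*pi/3))] = 24/12 = 2
  <chi_rho, chi_2> = (1/12)[1*(10)*conj(1) + 3*(6)*conj(1) + 4*(2 + 2*exp(-2*I*pi/3) + 3*exp(2*I*pi/3))*conj(exp(2*I*pi/3)) + 4*(2 + 3*exp(-2*I*pi/3) + 2*exp(2*I*pi/3))*conj(exp(-2*I*pi/3))]
      = (1/12)[(10) + (18) + (4) + (4)] = 36/12 = 3
  <chi_rho, chi_3> = (1/12)[1*(10)*conj(1) + 3*(6)*conj(1) + 4*(2 + 2*exp(-2*I*pi/3) + 3*exp(2*I*pi/3))*conj(exp(-2*I*pi/3)) + 4*(2 + 3*exp(-2*I*pi/3) + 2*exp(2*I*pi/3))*conj(exp(2*I*pi/3))]
      = (1/12)[(10) + (18) + (8 + 12*exp(-2*I*pi/3) + 8*exp(2*I*pi/3)) + (8 + 8*exp(-2*I*pi/3) + 12*exp(2*I*pi/3))] = 24/12 = 2
  <chi_rho, chi_4> = (1/12)[1*(10)*conj(3) + 3*(6)*conj(-1) + 4*(2 + 2*exp(-2*I*pi/3) + 3*exp(2*I*pi/3))*conj(0) + 4*(2 + 3*exp(-2*I*pi/3) + 2*exp(2*I*pi/3))*conj(0)]
      = (1/12)[(30) + (-18) + (0) + (0)] = 12/12 = 1
(Exp terms are combined using exp(i*s)*conj(exp(i*t)) = exp(i*(s-t)), and sums of them are collapsed using the identity that for every m > 1 the m distinct m-th roots of unity sum to 0, e.g. 1 + exp(2*I*pi/3) + exp(-2*I*pi/3) = 0.)
Dimension check: dim(rho) = sum (mult * dim) = 2*1 + 3*1 + 2*1 + 1*3 = 10 = chi_rho(e) = 10.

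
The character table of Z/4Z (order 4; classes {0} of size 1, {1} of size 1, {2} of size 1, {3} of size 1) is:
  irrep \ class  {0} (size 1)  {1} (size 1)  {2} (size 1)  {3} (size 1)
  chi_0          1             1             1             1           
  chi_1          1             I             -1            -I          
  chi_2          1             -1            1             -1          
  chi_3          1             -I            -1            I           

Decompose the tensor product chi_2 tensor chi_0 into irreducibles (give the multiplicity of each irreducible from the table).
chi_2 tensor chi_0 = chi_2 (all other irreducibles have multiplicity 0).

Derivation: The character of a tensor product is the pointwise product (chi_2 * chi_0)(C) = chi_2(C) * chi_0(C):
  {0}: (1)*(1), {1}: (-1)*(1), {2}: (1)*(1), {3}: (-1)*(1)
so (chi_2 * chi_0) takes values
  {0} -> 1, {1} -> -1, {2} -> 1, {3} -> -1.
Now take the inner product of this character with each irreducible chi from the table, <chi_2*chi_0, chi> = (1/4) sum_C |C| (chi_2*chi_0)(C) conj(chi(C)):
  <chi_2*chi_0, chi_0> = (1/4)[1*(1)*conj(1) + 1*(-1)*conj(1) + 1*(1)*conj(1) + 1*(-1)*conj(1)]
      = (1/4)[(1) + (-1) + (1) + (-1)] = 0/4 = 0
  <chi_2*chi_0, chi_1> = (1/4)[1*(1)*conj(1) + 1*(-1)*conj(I) + 1*(1)*conj(-1) + 1*(-1)*conj(-I)]
      = (1/4)[(1) + (I) + (-1) + (-I)] = 0/4 = 0
  <chi_2*chi_0, chi_2> = (1/4)[1*(1)*conj(1) + 1*(-1)*conj(-1) + 1*(1)*conj(1) + 1*(-1)*conj(-1)]
      = (1/4)[(1) + (1) + (1) + (1)] = 4/4 = 1
  <chi_2*chi_0, chi_3> = (1/4)[1*(1)*conj(1) + 1*(-1)*conj(-I) + 1*(1)*conj(-1) + 1*(-1)*conj(I)]
      = (1/4)[(1) + (-I) + (-1) + (I)] = 0/4 = 0
(Exp terms are combined using exp(i*s)*conj(exp(i*t)) = exp(i*(s-t)), and sums of them are collapsed using the identity that for every m > 1 the m distinct m-th roots of unity sum to 0, e.g. 1 + exp(2*I*pi/3) + exp(-2*I*pi/3) = 0.)
Hence the multiplicities are chi_2: 1. Dimension check: dim(chi_2)*dim(chi_0) = 1*1 = 1 and sum (mult * dim) = 1*1 = 1.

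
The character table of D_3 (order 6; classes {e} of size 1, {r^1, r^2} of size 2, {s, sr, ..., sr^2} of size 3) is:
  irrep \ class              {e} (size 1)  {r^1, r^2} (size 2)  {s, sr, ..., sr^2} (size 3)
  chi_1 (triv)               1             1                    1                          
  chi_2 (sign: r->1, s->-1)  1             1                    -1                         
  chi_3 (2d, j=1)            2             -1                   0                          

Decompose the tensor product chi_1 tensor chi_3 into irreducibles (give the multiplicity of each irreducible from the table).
chi_1 tensor chi_3 = chi_3 (all other irreducibles have multiplicity 0).

Solution. The character of a tensor product is the pointwise product (chi_1 * chi_3)(C) = chi_1(C) * chi_3(C):
  {e}: (1)*(2), {r^1, r^2}: (1)*(-1), {s, sr, ..., sr^2}: (1)*(0)
so (chi_1 * chi_3) takes values
  {e} -> 2, {r^1, r^2} -> -1, {s, sr, ..., sr^2} -> 0.
Now take the inner product of this character with each irreducible chi from the table, <chi_1*chi_3, chi> = (1/6) sum_C |C| (chi_1*chi_3)(C) conj(chi(C)):
  <chi_1*chi_3, chi_1> = (1/6)[1*(2)*conj(1) + 2*(-1)*conj(1) + 3*(0)*conj(1)]
      = (1/6)[(2) + (-2) + (0)] = 0/6 = 0
  <chi_1*chi_3, chi_2> = (1/6)[1*(2)*conj(1) + 2*(-1)*conj(1) + 3*(0)*conj(-1)]
      = (1/6)[(2) + (-2) + (0)] = 0/6 = 0
  <chi_1*chi_3, chi_3> = (1/6)[1*(2)*conj(2) + 2*(-1)*conj(-1) + 3*(0)*conj(0)]
      = (1/6)[(4) + (2) + (0)] = 6/6 = 1
Hence the multiplicities are chi_3: 1. Dimension check: dim(chi_1)*dim(chi_3) = 1*2 = 2 and sum (mult * dim) = 1*2 = 2.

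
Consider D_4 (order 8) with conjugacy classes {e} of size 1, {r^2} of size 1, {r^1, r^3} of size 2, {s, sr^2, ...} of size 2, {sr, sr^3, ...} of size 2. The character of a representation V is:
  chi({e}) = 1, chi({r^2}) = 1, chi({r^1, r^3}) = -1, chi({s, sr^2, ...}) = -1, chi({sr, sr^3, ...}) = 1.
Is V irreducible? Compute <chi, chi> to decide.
Irreducible: <chi, chi> = 1.

Reasoning: <chi, chi> = (1/|G|) sum_C |C| * |chi(C)|^2 = (1/8)[1*|1|^2 + 1*|1|^2 + 2*|-1|^2 + 2*|-1|^2 + 2*|1|^2]
  = (1/8)[(1) + (1) + (2) + (2) + (2)] = 8/8 = 1.
A character is irreducible iff <chi, chi> = 1, so this representation is irreducible.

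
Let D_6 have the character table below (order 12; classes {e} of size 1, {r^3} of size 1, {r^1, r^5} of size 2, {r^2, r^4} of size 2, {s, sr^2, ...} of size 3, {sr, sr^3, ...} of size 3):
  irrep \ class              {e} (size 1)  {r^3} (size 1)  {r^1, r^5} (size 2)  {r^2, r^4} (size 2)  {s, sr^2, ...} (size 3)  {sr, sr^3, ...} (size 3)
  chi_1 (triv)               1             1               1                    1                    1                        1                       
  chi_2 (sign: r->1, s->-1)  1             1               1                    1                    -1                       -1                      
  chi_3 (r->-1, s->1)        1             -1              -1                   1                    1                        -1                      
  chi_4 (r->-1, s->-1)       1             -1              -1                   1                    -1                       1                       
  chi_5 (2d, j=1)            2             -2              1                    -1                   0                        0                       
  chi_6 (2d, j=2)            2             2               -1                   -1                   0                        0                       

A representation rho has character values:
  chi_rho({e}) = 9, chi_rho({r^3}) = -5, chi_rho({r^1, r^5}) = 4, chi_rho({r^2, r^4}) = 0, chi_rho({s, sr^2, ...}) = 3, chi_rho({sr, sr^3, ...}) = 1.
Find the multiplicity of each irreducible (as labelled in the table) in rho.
Multiplicities: chi_1: 2, chi_2: 0, chi_3: 1, chi_4: 0, chi_5: 3, chi_6: 0.

Solution. Use <chi_rho, chi> = (1/|G|) sum_C |C| * chi_rho(C) * conj(chi(C)) with |G| = 12 for each irreducible chi in the table:
  <chi_rho, chi_1> = (1/12)[1*(9)*conj(1) + 1*(-5)*conj(1) + 2*(4)*conj(1) + 2*(0)*conj(1) + 3*(3)*conj(1) + 3*(1)*conj(1)]
      = (1/12)[(9) + (-5) + (8) + (0) + (9) + (3)] = 24/12 = 2
  <chi_rho, chi_2> = (1/12)[1*(9)*conj(1) + 1*(-5)*conj(1) + 2*(4)*conj(1) + 2*(0)*conj(1) + 3*(3)*conj(-1) + 3*(1)*conj(-1)]
      = (1/12)[(9) + (-5) + (8) + (0) + (-9) + (-3)] = 0/12 = 0
  <chi_rho, chi_3> = (1/12)[1*(9)*conj(1) + 1*(-5)*conj(-1) + 2*(4)*conj(-1) + 2*(0)*conj(1) + 3*(3)*conj(1) + 3*(1)*conj(-1)]
      = (1/12)[(9) + (5) + (-8) + (0) + (9) + (-3)] = 12/12 = 1
  <chi_rho, chi_4> = (1/12)[1*(9)*conj(1) + 1*(-5)*conj(-1) + 2*(4)*conj(-1) + 2*(0)*conj(1) + 3*(3)*conj(-1) + 3*(1)*conj(1)]
      = (1/12)[(9) + (5) + (-8) + (0) + (-9) + (3)] = 0/12 = 0
  <chi_rho, chi_5> = (1/12)[1*(9)*conj(2) + 1*(-5)*conj(-2) + 2*(4)*conj(1) + 2*(0)*conj(-1) + 3*(3)*conj(0) + 3*(1)*conj(0)]
      = (1/12)[(18) + (10) + (8) + (0) + (0) + (0)] = 36/12 = 3
  <chi_rho, chi_6> = (1/12)[1*(9)*conj(2) + 1*(-5)*conj(2) + 2*(4)*conj(-1) + 2*(0)*conj(-1) + 3*(3)*conj(0) + 3*(1)*conj(0)]
      = (1/12)[(18) + (-10) + (-8) + (0) + (0) + (0)] = 0/12 = 0
Dimension check: dim(rho) = sum (mult * dim) = 2*1 + 0*1 + 1*1 + 0*1 + 3*2 + 0*2 = 9 = chi_rho(e) = 9.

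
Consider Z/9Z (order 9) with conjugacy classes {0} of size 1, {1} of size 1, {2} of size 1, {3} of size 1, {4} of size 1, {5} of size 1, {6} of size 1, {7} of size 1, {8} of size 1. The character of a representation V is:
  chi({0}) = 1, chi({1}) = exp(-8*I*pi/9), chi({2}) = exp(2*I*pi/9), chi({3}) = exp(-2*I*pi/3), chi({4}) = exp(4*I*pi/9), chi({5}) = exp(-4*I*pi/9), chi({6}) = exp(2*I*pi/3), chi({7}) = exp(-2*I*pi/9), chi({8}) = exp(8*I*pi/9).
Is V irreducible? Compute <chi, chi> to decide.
Irreducible: <chi, chi> = 1.

Derivation: <chi, chi> = (1/|G|) sum_C |C| * |chi(C)|^2 = (1/9)[1*|1|^2 + 1*|exp(-8*I*pi/9)|^2 + 1*|exp(2*I*pi/9)|^2 + 1*|exp(-2*I*pi/3)|^2 + 1*|exp(4*I*pi/9)|^2 + 1*|exp(-4*I*pi/9)|^2 + 1*|exp(2*I*pi/3)|^2 + 1*|exp(-2*I*pi/9)|^2 + 1*|exp(8*I*pi/9)|^2]
  = (1/9)[(1) + (1) + (1) + (1) + (1) + (1) + (1) + (1) + (1)] = 9/9 = 1.
(Exp terms are combined using exp(i*s)*conj(exp(i*t)) = exp(i*(s-t)), and sums of them are collapsed using the identity that for every m > 1 the m distinct m-th roots of unity sum to 0, e.g. 1 + exp(2*I*pi/3) + exp(-2*I*pi/3) = 0.)
A character is irreducible iff <chi, chi> = 1, so this representation is irreducible.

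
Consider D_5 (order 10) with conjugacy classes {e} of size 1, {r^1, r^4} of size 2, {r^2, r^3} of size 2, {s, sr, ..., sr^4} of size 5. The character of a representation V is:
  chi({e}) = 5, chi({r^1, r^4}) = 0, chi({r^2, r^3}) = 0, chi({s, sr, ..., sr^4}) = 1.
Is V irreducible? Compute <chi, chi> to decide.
Not irreducible (reducible): <chi, chi> = 3 > 1.

Proof sketch: <chi, chi> = (1/|G|) sum_C |C| * |chi(C)|^2 = (1/10)[1*|5|^2 + 2*|0|^2 + 2*|0|^2 + 5*|1|^2]
  = (1/10)[(25) + (0) + (0) + (5)] = 30/10 = 3.
A character is irreducible iff <chi, chi> = 1, so this representation is reducible.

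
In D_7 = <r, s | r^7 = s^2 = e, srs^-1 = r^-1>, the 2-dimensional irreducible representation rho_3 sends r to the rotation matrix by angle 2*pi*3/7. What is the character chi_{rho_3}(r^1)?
chi_{rho_3}(r^1) = 2*cos(2*pi*3*1/7) = -2*cos(pi/7)

Working: rho_3(r^1) is rotation by angle 2*pi*3*1/7, whose trace is 2*cos(2*pi*3*1/7) = -2*cos(pi/7).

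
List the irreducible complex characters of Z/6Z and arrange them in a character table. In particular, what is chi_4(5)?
Character table of Z/6Z (irreps indexed chi_0,...,chi_5 with chi_k(m) = zeta_6^(k*m), zeta_6 = exp(2*pi*i/6)):
  irrep \ class  {0} (size 1)  {1} (size 1)    {2} (size 1)    {3} (size 1)  {4} (size 1)    {5} (size 1)  
  chi_0          1             1               1               1             1               1             
  chi_1          1             exp(I*pi/3)     exp(2*I*pi/3)   -1            exp(-2*I*pi/3)  exp(-I*pi/3)  
  chi_2          1             exp(2*I*pi/3)   exp(-2*I*pi/3)  1             exp(2*I*pi/3)   exp(-2*I*pi/3)
  chi_3          1             -1              1               -1            1               -1            
  chi_4          1             exp(-2*I*pi/3)  exp(2*I*pi/3)   1             exp(-2*I*pi/3)  exp(2*I*pi/3) 
  chi_5          1             exp(-I*pi/3)    exp(-2*I*pi/3)  -1            exp(2*I*pi/3)   exp(I*pi/3)   

Spot check: chi_4(5) = zeta_6^(4*5) = zeta_6^20 = exp(2*I*pi/3).

Details: Z/6Z is abelian, so all 6 irreducible complex representations are 1-dimensional. They are given by chi_k(m) = zeta_6^(k*m) for k = 0,...,5. Row orthogonality: sum_m chi_k(m) conj(chi_l(m)) = 6 * [k = l].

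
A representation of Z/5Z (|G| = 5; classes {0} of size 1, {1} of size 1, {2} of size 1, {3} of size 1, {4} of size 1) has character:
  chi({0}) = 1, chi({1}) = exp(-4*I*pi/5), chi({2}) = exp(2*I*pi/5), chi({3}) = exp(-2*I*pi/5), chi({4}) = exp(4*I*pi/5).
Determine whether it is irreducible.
Irreducible: <chi, chi> = 1.

<chi, chi> = (1/|G|) sum_C |C| * |chi(C)|^2 = (1/5)[1*|1|^2 + 1*|exp(-4*I*pi/5)|^2 + 1*|exp(2*I*pi/5)|^2 + 1*|exp(-2*I*pi/5)|^2 + 1*|exp(4*I*pi/5)|^2]
  = (1/5)[(1) + (1) + (1) + (1) + (1)] = 5/5 = 1.
(Exp terms are combined using exp(i*s)*conj(exp(i*t)) = exp(i*(s-t)), and sums of them are collapsed using the identity that for every m > 1 the m distinct m-th roots of unity sum to 0, e.g. 1 + exp(2*I*pi/3) + exp(-2*I*pi/3) = 0.)
A character is irreducible iff <chi, chi> = 1, so this representation is irreducible.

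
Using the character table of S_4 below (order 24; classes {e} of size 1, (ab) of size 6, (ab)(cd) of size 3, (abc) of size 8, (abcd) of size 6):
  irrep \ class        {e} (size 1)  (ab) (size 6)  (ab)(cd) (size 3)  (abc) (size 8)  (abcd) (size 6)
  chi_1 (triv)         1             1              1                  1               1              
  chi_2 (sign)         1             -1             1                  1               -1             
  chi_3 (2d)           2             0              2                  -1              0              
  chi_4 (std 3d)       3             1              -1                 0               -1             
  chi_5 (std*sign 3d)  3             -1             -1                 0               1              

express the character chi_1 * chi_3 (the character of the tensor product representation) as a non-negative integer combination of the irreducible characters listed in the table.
chi_1 tensor chi_3 = chi_3 (all other irreducibles have multiplicity 0).

Justification: The character of a tensor product is the pointwise product (chi_1 * chi_3)(C) = chi_1(C) * chi_3(C):
  {e}: (1)*(2), (ab): (1)*(0), (ab)(cd): (1)*(2), (abc): (1)*(-1), (abcd): (1)*(0)
so (chi_1 * chi_3) takes values
  {e} -> 2, (ab) -> 0, (ab)(cd) -> 2, (abc) -> -1, (abcd) -> 0.
Now take the inner product of this character with each irreducible chi from the table, <chi_1*chi_3, chi> = (1/24) sum_C |C| (chi_1*chi_3)(C) conj(chi(C)):
  <chi_1*chi_3, chi_1> = (1/24)[1*(2)*conj(1) + 6*(0)*conj(1) + 3*(2)*conj(1) + 8*(-1)*conj(1) + 6*(0)*conj(1)]
      = (1/24)[(2) + (0) + (6) + (-8) + (0)] = 0/24 = 0
  <chi_1*chi_3, chi_2> = (1/24)[1*(2)*conj(1) + 6*(0)*conj(-1) + 3*(2)*conj(1) + 8*(-1)*conj(1) + 6*(0)*conj(-1)]
      = (1/24)[(2) + (0) + (6) + (-8) + (0)] = 0/24 = 0
  <chi_1*chi_3, chi_3> = (1/24)[1*(2)*conj(2) + 6*(0)*conj(0) + 3*(2)*conj(2) + 8*(-1)*conj(-1) + 6*(0)*conj(0)]
      = (1/24)[(4) + (0) + (12) + (8) + (0)] = 24/24 = 1
  <chi_1*chi_3, chi_4> = (1/24)[1*(2)*conj(3) + 6*(0)*conj(1) + 3*(2)*conj(-1) + 8*(-1)*conj(0) + 6*(0)*conj(-1)]
      = (1/24)[(6) + (0) + (-6) + (0) + (0)] = 0/24 = 0
  <chi_1*chi_3, chi_5> = (1/24)[1*(2)*conj(3) + 6*(0)*conj(-1) + 3*(2)*conj(-1) + 8*(-1)*conj(0) + 6*(0)*conj(1)]
      = (1/24)[(6) + (0) + (-6) + (0) + (0)] = 0/24 = 0
Hence the multiplicities are chi_3: 1. Dimension check: dim(chi_1)*dim(chi_3) = 1*2 = 2 and sum (mult * dim) = 1*2 = 2.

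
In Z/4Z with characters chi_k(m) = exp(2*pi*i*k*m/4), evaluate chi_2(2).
chi_2(2) = zeta_4^4 = 1

Justification: chi_2(2) = zeta_4^(2*2) = zeta_4^4. Since zeta_4^4 = 1, this equals zeta_4^0 = exp(2*pi*i*0/4) = 1.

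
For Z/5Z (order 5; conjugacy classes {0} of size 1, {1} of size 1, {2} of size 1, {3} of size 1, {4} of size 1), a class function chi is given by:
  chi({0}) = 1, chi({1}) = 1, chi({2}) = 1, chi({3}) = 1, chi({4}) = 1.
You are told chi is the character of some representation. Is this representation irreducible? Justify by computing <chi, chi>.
Irreducible: <chi, chi> = 1.

Explanation: <chi, chi> = (1/|G|) sum_C |C| * |chi(C)|^2 = (1/5)[1*|1|^2 + 1*|1|^2 + 1*|1|^2 + 1*|1|^2 + 1*|1|^2]
  = (1/5)[(1) + (1) + (1) + (1) + (1)] = 5/5 = 1.
(Exp terms are combined using exp(i*s)*conj(exp(i*t)) = exp(i*(s-t)), and sums of them are collapsed using the identity that for every m > 1 the m distinct m-th roots of unity sum to 0, e.g. 1 + exp(2*I*pi/3) + exp(-2*I*pi/3) = 0.)
A character is irreducible iff <chi, chi> = 1, so this representation is irreducible.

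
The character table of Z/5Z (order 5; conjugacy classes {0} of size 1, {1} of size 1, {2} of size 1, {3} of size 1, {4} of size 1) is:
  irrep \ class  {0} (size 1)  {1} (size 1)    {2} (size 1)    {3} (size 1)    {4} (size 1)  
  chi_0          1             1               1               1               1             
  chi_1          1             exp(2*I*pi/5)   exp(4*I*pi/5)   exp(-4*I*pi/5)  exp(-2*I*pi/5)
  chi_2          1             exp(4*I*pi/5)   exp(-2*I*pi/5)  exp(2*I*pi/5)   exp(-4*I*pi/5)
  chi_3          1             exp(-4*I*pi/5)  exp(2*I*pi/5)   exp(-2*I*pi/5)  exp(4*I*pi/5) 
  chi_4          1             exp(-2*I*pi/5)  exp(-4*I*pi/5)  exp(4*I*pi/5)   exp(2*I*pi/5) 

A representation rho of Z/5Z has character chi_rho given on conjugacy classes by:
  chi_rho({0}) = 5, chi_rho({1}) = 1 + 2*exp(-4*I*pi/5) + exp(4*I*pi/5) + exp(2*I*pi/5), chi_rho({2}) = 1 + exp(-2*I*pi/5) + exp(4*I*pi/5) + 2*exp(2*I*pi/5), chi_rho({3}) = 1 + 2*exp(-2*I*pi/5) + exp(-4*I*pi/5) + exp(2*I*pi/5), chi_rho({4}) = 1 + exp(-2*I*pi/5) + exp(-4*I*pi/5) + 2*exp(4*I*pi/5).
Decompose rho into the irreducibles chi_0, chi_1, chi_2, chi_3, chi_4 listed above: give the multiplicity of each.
Multiplicities: chi_0: 1, chi_1: 1, chi_2: 1, chi_3: 2, chi_4: 0.

Explanation: Use <chi_rho, chi> = (1/|G|) sum_C |C| * chi_rho(C) * conj(chi(C)) with |G| = 5 for each irreducible chi in the table:
  <chi_rho, chi_0> = (1/5)[1*(5)*conj(1) + 1*(1 + 2*exp(-4*I*pi/5) + exp(4*I*pi/5) + exp(2*I*pi/5))*conj(1) + 1*(1 + exp(-2*I*pi/5) + exp(4*I*pi/5) + 2*exp(2*I*pi/5))*conj(1) + 1*(1 + 2*exp(-2*I*pi/5) + exp(-4*I*pi/5) + exp(2*I*pi/5))*conj(1) + 1*(1 + exp(-2*I*pi/5) + exp(-4*I*pi/5) + 2*exp(4*I*pi/5))*conj(1)]
      = (1/5)[(5) + (1 + 2*exp(-4*I*pi/5) + exp(4*I*pi/5) + exp(2*I*pi/5)) + (1 + exp(-2*I*pi/5) + exp(4*I*pi/5) + 2*exp(2*I*pi/5)) + (1 + 2*exp(-2*I*pi/5) + exp(-4*I*pi/5) + exp(2*I*pi/5)) + (1 + exp(-2*I*pi/5) + exp(-4*I*pi/5) + 2*exp(4*I*pi/5))] = 5/5 = 1
  <chi_rho, chi_1> = (1/5)[1*(5)*conj(1) + 1*(1 + 2*exp(-4*I*pi/5) + exp(4*I*pi/5) + exp(2*I*pi/5))*conj(exp(2*I*pi/5)) + 1*(1 + exp(-2*I*pi/5) + exp(4*I*pi/5) + 2*exp(2*I*pi/5))*conj(exp(4*I*pi/5)) + 1*(1 + 2*exp(-2*I*pi/5) + exp(-4*I*pi/5) + exp(2*I*pi/5))*conj(exp(-4*I*pi/5)) + 1*(1 + exp(-2*I*pi/5) + exp(-4*I*pi/5) + 2*exp(4*I*pi/5))*conj(exp(-2*I*pi/5))]
      = (1/5)[(5) + (1 + exp(-2*I*pi/5) + exp(2*I*pi/5) + 2*exp(4*I*pi/5)) + (1 + 2*exp(-2*I*pi/5) + exp(-4*I*pi/5) + exp(4*I*pi/5)) + (1 + exp(-4*I*pi/5) + exp(4*I*pi/5) + 2*exp(2*I*pi/5)) + (1 + 2*exp(-4*I*pi/5) + exp(-2*I*pi/5) + exp(2*I*pi/5))] = 5/5 = 1
  <chi_rho, chi_2> = (1/5)[1*(5)*conj(1) + 1*(1 + 2*exp(-4*I*pi/5) + exp(4*I*pi/5) + exp(2*I*pi/5))*conj(exp(4*I*pi/5)) + 1*(1 + exp(-2*I*pi/5) + exp(4*I*pi/5) + 2*exp(2*I*pi/5))*conj(exp(-2*I*pi/5)) + 1*(1 + 2*exp(-2*I*pi/5) + exp(-4*I*pi/5) + exp(2*I*pi/5))*conj(exp(2*I*pi/5)) + 1*(1 + exp(-2*I*pi/5) + exp(-4*I*pi/5) + 2*exp(4*I*pi/5))*conj(exp(-4*I*pi/5))]
      = (1/5)[(5) + (1 + exp(-2*I*pi/5) + exp(-4*I*pi/5) + 2*exp(2*I*pi/5)) + (1 + exp(-4*I*pi/5) + exp(2*I*pi/5) + 2*exp(4*I*pi/5)) + (1 + 2*exp(-4*I*pi/5) + exp(-2*I*pi/5) + exp(4*I*pi/5)) + (1 + 2*exp(-2*I*pi/5) + exp(4*I*pi/5) + exp(2*I*pi/5))] = 5/5 = 1
  <chi_rho, chi_3> = (1/5)[1*(5)*conj(1) + 1*(1 + 2*exp(-4*I*pi/5) + exp(4*I*pi/5) + exp(2*I*pi/5))*conj(exp(-4*I*pi/5)) + 1*(1 + exp(-2*I*pi/5) + exp(4*I*pi/5) + 2*exp(2*I*pi/5))*conj(exp(2*I*pi/5)) + 1*(1 + 2*exp(-2*I*pi/5) + exp(-4*I*pi/5) + exp(2*I*pi/5))*conj(exp(-2*I*pi/5)) + 1*(1 + exp(-2*I*pi/5) + exp(-4*I*pi/5) + 2*exp(4*I*pi/5))*conj(exp(4*I*pi/5))]
      = (1/5)[(5) + (2 + exp(-2*I*pi/5) + exp(-4*I*pi/5) + exp(4*I*pi/5)) + (2 + exp(-2*I*pi/5) + exp(-4*I*pi/5) + exp(2*I*pi/5)) + (2 + exp(-2*I*pi/5) + exp(4*I*pi/5) + exp(2*I*pi/5)) + (2 + exp(-4*I*pi/5) + exp(4*I*pi/5) + exp(2*I*pi/5))] = 10/5 = 2
  <chi_rho, chi_4> = (1/5)[1*(5)*conj(1) + 1*(1 + 2*exp(-4*I*pi/5) + exp(4*I*pi/5) + exp(2*I*pi/5))*conj(exp(-2*I*pi/5)) + 1*(1 + exp(-2*I*pi/5) + exp(4*I*pi/5) + 2*exp(2*I*pi/5))*conj(exp(-4*I*pi/5)) + 1*(1 + 2*exp(-2*I*pi/5) + exp(-4*I*pi/5) + exp(2*I*pi/5))*conj(exp(4*I*pi/5)) + 1*(1 + exp(-2*I*pi/5) + exp(-4*I*pi/5) + 2*exp(4*I*pi/5))*conj(exp(2*I*pi/5))]
      = (1/5)[(5) + (2*exp(-2*I*pi/5) + exp(-4*I*pi/5) + exp(4*I*pi/5) + exp(2*I*pi/5)) + (2*exp(-4*I*pi/5) + exp(-2*I*pi/5) + exp(4*I*pi/5) + exp(2*I*pi/5)) + (exp(-2*I*pi/5) + exp(-4*I*pi/5) + exp(2*I*pi/5) + 2*exp(4*I*pi/5)) + (exp(-2*I*pi/5) + exp(-4*I*pi/5) + exp(4*I*pi/5) + 2*exp(2*I*pi/5))] = 0/5 = 0
(Exp terms are combined using exp(i*s)*conj(exp(i*t)) = exp(i*(s-t)), and sums of them are collapsed using the identity that for every m > 1 the m distinct m-th roots of unity sum to 0, e.g. 1 + exp(2*I*pi/3) + exp(-2*I*pi/3) = 0.)
Dimension check: dim(rho) = sum (mult * dim) = 1*1 + 1*1 + 1*1 + 2*1 + 0*1 = 5 = chi_rho(e) = 5.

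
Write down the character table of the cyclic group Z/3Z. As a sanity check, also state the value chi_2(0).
Character table of Z/3Z (irreps indexed chi_0,...,chi_2 with chi_k(m) = zeta_3^(k*m), zeta_3 = exp(2*pi*i/3)):
  irrep \ class  {0} (size 1)  {1} (size 1)    {2} (size 1)  
  chi_0          1             1               1             
  chi_1          1             exp(2*I*pi/3)   exp(-2*I*pi/3)
  chi_2          1             exp(-2*I*pi/3)  exp(2*I*pi/3) 

Spot check: chi_2(0) = zeta_3^(2*0) = zeta_3^0 = 1.

Z/3Z is abelian, so all 3 irreducible complex representations are 1-dimensional. They are given by chi_k(m) = zeta_3^(k*m) for k = 0,...,2. Row orthogonality: sum_m chi_k(m) conj(chi_l(m)) = 3 * [k = l].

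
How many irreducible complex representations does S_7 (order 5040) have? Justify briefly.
15

Working: The number of irreducible complex representations of a finite group equals its number of conjugacy classes. Conjugacy classes in S_7 correspond to cycle types, i.e. partitions of 7; there are p(7) = 15 of them, so S_7 (order 5040) has exactly 15 irreducible complex representations.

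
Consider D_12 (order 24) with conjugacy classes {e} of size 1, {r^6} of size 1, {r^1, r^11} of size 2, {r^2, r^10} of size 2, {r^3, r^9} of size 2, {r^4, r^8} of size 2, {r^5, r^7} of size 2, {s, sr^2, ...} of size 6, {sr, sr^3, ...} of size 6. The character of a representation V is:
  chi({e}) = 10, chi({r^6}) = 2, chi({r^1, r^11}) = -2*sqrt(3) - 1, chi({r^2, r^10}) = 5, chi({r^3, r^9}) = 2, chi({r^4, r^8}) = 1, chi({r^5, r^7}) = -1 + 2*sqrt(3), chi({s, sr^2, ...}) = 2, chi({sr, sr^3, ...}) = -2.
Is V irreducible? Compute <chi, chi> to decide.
Not irreducible (reducible): <chi, chi> = 11 > 1.

Derivation: <chi, chi> = (1/|G|) sum_C |C| * |chi(C)|^2 = (1/24)[1*|10|^2 + 1*|2|^2 + 2*|-2*sqrt(3) - 1|^2 + 2*|5|^2 + 2*|2|^2 + 2*|1|^2 + 2*|-1 + 2*sqrt(3)|^2 + 6*|2|^2 + 6*|-2|^2]
  = (1/24)[(100) + (4) + (8*sqrt(3) + 26) + (50) + (8) + (2) + (26 - 8*sqrt(3)) + (24) + (24)] = 264/24 = 11.
A character is irreducible iff <chi, chi> = 1, so this representation is reducible.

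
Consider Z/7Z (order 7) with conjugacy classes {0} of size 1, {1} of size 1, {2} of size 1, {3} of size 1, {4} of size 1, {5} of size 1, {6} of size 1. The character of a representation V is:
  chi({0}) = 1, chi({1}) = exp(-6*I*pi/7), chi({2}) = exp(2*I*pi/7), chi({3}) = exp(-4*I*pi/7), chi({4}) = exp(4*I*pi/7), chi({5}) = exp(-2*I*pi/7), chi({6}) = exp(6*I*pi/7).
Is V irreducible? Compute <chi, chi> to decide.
Irreducible: <chi, chi> = 1.

Justification: <chi, chi> = (1/|G|) sum_C |C| * |chi(C)|^2 = (1/7)[1*|1|^2 + 1*|exp(-6*I*pi/7)|^2 + 1*|exp(2*I*pi/7)|^2 + 1*|exp(-4*I*pi/7)|^2 + 1*|exp(4*I*pi/7)|^2 + 1*|exp(-2*I*pi/7)|^2 + 1*|exp(6*I*pi/7)|^2]
  = (1/7)[(1) + (1) + (1) + (1) + (1) + (1) + (1)] = 7/7 = 1.
(Exp terms are combined using exp(i*s)*conj(exp(i*t)) = exp(i*(s-t)), and sums of them are collapsed using the identity that for every m > 1 the m distinct m-th roots of unity sum to 0, e.g. 1 + exp(2*I*pi/3) + exp(-2*I*pi/3) = 0.)
A character is irreducible iff <chi, chi> = 1, so this representation is irreducible.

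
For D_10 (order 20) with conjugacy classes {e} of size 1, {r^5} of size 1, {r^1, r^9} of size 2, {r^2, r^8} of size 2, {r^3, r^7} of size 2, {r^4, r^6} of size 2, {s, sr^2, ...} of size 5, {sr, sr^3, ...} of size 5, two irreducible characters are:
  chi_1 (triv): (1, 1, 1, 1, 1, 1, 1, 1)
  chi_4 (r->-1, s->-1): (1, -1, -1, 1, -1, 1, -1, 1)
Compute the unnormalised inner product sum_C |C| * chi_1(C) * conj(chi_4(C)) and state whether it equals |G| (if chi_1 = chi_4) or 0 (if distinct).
Sum = 0; so <chi_1, chi_4> = 0 (distinct irreducibles are orthogonal).

Argument: Compute term by term over conjugacy classes (|C| * chi_1(C) * conj(chi_4(C))):
  1*(1)*conj(1) + 1*(1)*conj(-1) + 2*(1)*conj(-1) + 2*(1)*conj(1) + 2*(1)*conj(-1) + 2*(1)*conj(1) + 5*(1)*conj(-1) + 5*(1)*conj(1)
  = (1) + (-1) + (-2) + (2) + (-2) + (2) + (-5) + (5)
  = 0.
Dividing by |G| = 20 gives 0/20 = 0, matching the row-orthogonality relation <chi_1, chi_4> = [chi_1 = chi_4].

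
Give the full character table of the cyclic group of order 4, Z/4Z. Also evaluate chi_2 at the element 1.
Character table of Z/4Z (irreps indexed chi_0,...,chi_3 with chi_k(m) = zeta_4^(k*m), zeta_4 = exp(2*pi*i/4)):
  irrep \ class  {0} (size 1)  {1} (size 1)  {2} (size 1)  {3} (size 1)
  chi_0          1             1             1             1           
  chi_1          1             I             -1            -I          
  chi_2          1             -1            1             -1          
  chi_3          1             -I            -1            I           

Spot check: chi_2(1) = zeta_4^(2*1) = zeta_4^2 = -1.

Why: Z/4Z is abelian, so all 4 irreducible complex representations are 1-dimensional. They are given by chi_k(m) = zeta_4^(k*m) for k = 0,...,3. Row orthogonality: sum_m chi_k(m) conj(chi_l(m)) = 4 * [k = l].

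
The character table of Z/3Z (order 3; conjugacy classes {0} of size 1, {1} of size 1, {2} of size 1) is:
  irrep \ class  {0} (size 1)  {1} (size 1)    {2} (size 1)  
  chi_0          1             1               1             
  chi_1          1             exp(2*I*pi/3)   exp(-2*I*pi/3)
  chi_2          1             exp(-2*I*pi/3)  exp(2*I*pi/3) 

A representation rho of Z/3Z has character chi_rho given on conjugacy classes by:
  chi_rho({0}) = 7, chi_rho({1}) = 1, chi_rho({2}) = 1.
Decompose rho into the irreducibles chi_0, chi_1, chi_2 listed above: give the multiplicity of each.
Multiplicities: chi_0: 3, chi_1: 2, chi_2: 2.

Justification: Use <chi_rho, chi> = (1/|G|) sum_C |C| * chi_rho(C) * conj(chi(C)) with |G| = 3 for each irreducible chi in the table:
  <chi_rho, chi_0> = (1/3)[1*(7)*conj(1) + 1*(1)*conj(1) + 1*(1)*conj(1)]
      = (1/3)[(7) + (1) + (1)] = 9/3 = 3
  <chi_rho, chi_1> = (1/3)[1*(7)*conj(1) + 1*(1)*conj(exp(2*I*pi/3)) + 1*(1)*conj(exp(-2*I*pi/3))]
      = (1/3)[(7) + (2 + 3*exp(-2*I*pi/3) + 2*exp(2*I*pi/3)) + (2 + 2*exp(-2*I*pi/3) + 3*exp(2*I*pi/3))] = 6/3 = 2
  <chi_rho, chi_2> = (1/3)[1*(7)*conj(1) + 1*(1)*conj(exp(-2*I*pi/3)) + 1*(1)*conj(exp(2*I*pi/3))]
      = (1/3)[(7) + (2 + 2*exp(-2*I*pi/3) + 3*exp(2*I*pi/3)) + (2 + 3*exp(-2*I*pi/3) + 2*exp(2*I*pi/3))] = 6/3 = 2
(Exp terms are combined using exp(i*s)*conj(exp(i*t)) = exp(i*(s-t)), and sums of them are collapsed using the identity that for every m > 1 the m distinct m-th roots of unity sum to 0, e.g. 1 + exp(2*I*pi/3) + exp(-2*I*pi/3) = 0.)
Dimension check: dim(rho) = sum (mult * dim) = 3*1 + 2*1 + 2*1 = 7 = chi_rho(e) = 7.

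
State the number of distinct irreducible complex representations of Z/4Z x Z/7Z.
28

Explanation: The number of irreducible complex representations of a finite group equals its number of conjugacy classes. Z/4Z x Z/7Z is abelian of order 28, so every element is its own conjugacy class: 28 classes, so Z/4Z x Z/7Z (order 28) has exactly 28 irreducible complex representations.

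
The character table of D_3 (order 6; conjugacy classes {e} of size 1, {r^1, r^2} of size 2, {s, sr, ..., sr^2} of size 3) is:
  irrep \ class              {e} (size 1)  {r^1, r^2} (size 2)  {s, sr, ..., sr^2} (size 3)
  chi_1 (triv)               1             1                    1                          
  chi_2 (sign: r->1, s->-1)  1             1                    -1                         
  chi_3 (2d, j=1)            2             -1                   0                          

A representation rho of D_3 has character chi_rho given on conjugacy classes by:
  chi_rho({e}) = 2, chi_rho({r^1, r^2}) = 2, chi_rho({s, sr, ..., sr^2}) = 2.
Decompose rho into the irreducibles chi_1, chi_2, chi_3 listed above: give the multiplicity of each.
Multiplicities: chi_1: 2, chi_2: 0, chi_3: 0.

Reasoning: Use <chi_rho, chi> = (1/|G|) sum_C |C| * chi_rho(C) * conj(chi(C)) with |G| = 6 for each irreducible chi in the table:
  <chi_rho, chi_1> = (1/6)[1*(2)*conj(1) + 2*(2)*conj(1) + 3*(2)*conj(1)]
      = (1/6)[(2) + (4) + (6)] = 12/6 = 2
  <chi_rho, chi_2> = (1/6)[1*(2)*conj(1) + 2*(2)*conj(1) + 3*(2)*conj(-1)]
      = (1/6)[(2) + (4) + (-6)] = 0/6 = 0
  <chi_rho, chi_3> = (1/6)[1*(2)*conj(2) + 2*(2)*conj(-1) + 3*(2)*conj(0)]
      = (1/6)[(4) + (-4) + (0)] = 0/6 = 0
Dimension check: dim(rho) = sum (mult * dim) = 2*1 + 0*1 + 0*2 = 2 = chi_rho(e) = 2.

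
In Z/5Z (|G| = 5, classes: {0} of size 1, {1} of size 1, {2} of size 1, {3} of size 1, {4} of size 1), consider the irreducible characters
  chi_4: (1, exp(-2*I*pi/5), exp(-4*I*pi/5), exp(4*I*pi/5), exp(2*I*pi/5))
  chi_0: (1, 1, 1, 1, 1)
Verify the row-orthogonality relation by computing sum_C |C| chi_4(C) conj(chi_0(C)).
Sum = 0; so <chi_4, chi_0> = 0 (distinct irreducibles are orthogonal).

Explanation: Compute term by term over conjugacy classes (|C| * chi_4(C) * conj(chi_0(C))):
  1*(1)*conj(1) + 1*(exp(-2*I*pi/5))*conj(1) + 1*(exp(-4*I*pi/5))*conj(1) + 1*(exp(4*I*pi/5))*conj(1) + 1*(exp(2*I*pi/5))*conj(1)
  = (1) + (exp(-2*I*pi/5)) + (exp(-4*I*pi/5)) + (exp(4*I*pi/5)) + (exp(2*I*pi/5))
  = 0.
(Exp terms are combined using exp(i*s)*conj(exp(i*t)) = exp(i*(s-t)), and sums of them are collapsed using the identity that for every m > 1 the m distinct m-th roots of unity sum to 0, e.g. 1 + exp(2*I*pi/3) + exp(-2*I*pi/3) = 0.)
Dividing by |G| = 5 gives 0/5 = 0, matching the row-orthogonality relation <chi_4, chi_0> = [chi_4 = chi_0].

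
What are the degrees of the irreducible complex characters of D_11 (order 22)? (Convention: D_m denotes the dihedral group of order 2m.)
Dimensions: 1, 1, 2, 2, 2, 2, 2

There are 7 irreducibles (= number of conjugacy classes). Their dimensions d_i satisfy sum d_i^2 = |G| = 22: 1 + 1 + 4 + 4 + 4 + 4 + 4 = 22.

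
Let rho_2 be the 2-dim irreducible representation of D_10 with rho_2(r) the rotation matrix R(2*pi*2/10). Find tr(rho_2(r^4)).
chi_{rho_2}(r^4) = 2*cos(2*pi*2*4/10) = -1/2 + sqrt(5)/2

Explanation: rho_2(r^4) is rotation by angle 2*pi*2*4/10, whose trace is 2*cos(2*pi*2*4/10) = -1/2 + sqrt(5)/2.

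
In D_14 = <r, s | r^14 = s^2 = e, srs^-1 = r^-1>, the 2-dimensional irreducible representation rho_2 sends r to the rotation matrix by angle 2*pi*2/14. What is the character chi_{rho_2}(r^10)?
chi_{rho_2}(r^10) = 2*cos(2*pi*2*10/14) = -2*cos(pi/7)

Derivation: rho_2(r^10) is rotation by angle 2*pi*2*10/14, whose trace is 2*cos(2*pi*2*10/14) = -2*cos(pi/7).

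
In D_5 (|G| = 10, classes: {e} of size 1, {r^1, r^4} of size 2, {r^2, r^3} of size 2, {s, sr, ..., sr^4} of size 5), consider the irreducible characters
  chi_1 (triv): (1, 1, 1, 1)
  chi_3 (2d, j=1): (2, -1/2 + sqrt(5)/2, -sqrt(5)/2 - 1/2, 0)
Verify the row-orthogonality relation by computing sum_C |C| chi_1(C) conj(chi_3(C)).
Sum = 0; so <chi_1, chi_3> = 0 (distinct irreducibles are orthogonal).

Working: Compute term by term over conjugacy classes (|C| * chi_1(C) * conj(chi_3(C))):
  1*(1)*conj(2) + 2*(1)*conj(-1/2 + sqrt(5)/2) + 2*(1)*conj(-sqrt(5)/2 - 1/2) + 5*(1)*conj(0)
  = (2) + (-1 + sqrt(5)) + (-sqrt(5) - 1) + (0)
  = 0.
Dividing by |G| = 10 gives 0/10 = 0, matching the row-orthogonality relation <chi_1, chi_3> = [chi_1 = chi_3].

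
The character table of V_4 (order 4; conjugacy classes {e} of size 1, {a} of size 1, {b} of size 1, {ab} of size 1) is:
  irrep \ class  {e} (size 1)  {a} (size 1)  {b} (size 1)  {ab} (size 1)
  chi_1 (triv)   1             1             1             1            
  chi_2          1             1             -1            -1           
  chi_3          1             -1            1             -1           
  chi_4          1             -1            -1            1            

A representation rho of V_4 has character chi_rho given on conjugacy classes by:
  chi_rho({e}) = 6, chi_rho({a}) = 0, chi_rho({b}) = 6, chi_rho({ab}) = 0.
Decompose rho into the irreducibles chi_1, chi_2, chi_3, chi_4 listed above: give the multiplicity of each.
Multiplicities: chi_1: 3, chi_2: 0, chi_3: 3, chi_4: 0.

Derivation: Use <chi_rho, chi> = (1/|G|) sum_C |C| * chi_rho(C) * conj(chi(C)) with |G| = 4 for each irreducible chi in the table:
  <chi_rho, chi_1> = (1/4)[1*(6)*conj(1) + 1*(0)*conj(1) + 1*(6)*conj(1) + 1*(0)*conj(1)]
      = (1/4)[(6) + (0) + (6) + (0)] = 12/4 = 3
  <chi_rho, chi_2> = (1/4)[1*(6)*conj(1) + 1*(0)*conj(1) + 1*(6)*conj(-1) + 1*(0)*conj(-1)]
      = (1/4)[(6) + (0) + (-6) + (0)] = 0/4 = 0
  <chi_rho, chi_3> = (1/4)[1*(6)*conj(1) + 1*(0)*conj(-1) + 1*(6)*conj(1) + 1*(0)*conj(-1)]
      = (1/4)[(6) + (0) + (6) + (0)] = 12/4 = 3
  <chi_rho, chi_4> = (1/4)[1*(6)*conj(1) + 1*(0)*conj(-1) + 1*(6)*conj(-1) + 1*(0)*conj(1)]
      = (1/4)[(6) + (0) + (-6) + (0)] = 0/4 = 0
Dimension check: dim(rho) = sum (mult * dim) = 3*1 + 0*1 + 3*1 + 0*1 = 6 = chi_rho(e) = 6.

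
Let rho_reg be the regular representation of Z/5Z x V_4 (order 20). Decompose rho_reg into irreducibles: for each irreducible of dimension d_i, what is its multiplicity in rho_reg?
Each irreducible V_i of dimension d_i appears with multiplicity d_i, i.e. rho_reg = (direct sum over all irreducibles V_i) d_i V_i. The irreducible dimensions for Z/5Z x V_4 are 1, 1, 1, 1, 1, 1, 1, 1, 1, 1, 1, 1, 1, 1, 1, 1, 1, 1, 1, 1: 20 irreducibles of dimension 1, each with multiplicity 1. Total dimension 20*1*1 = 20 = |G|.

Solution. General theorem: in the regular representation of a finite group G, each irreducible appears with multiplicity equal to its dimension. Check: dim(rho_reg) = sum d_i^2 = 1 + 1 + 1 + 1 + 1 + 1 + 1 + 1 + 1 + 1 + 1 + 1 + 1 + 1 + 1 + 1 + 1 + 1 + 1 + 1 = 20 = |G|.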